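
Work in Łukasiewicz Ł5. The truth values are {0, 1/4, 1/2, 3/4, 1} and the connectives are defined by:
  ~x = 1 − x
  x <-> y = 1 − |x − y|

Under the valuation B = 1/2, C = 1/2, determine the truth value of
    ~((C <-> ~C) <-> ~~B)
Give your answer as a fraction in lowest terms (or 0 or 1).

~C = ~1/2 = 1/2
C <-> ~C = 1/2 <-> 1/2 = 1
~B = ~1/2 = 1/2
~~B = ~1/2 = 1/2
(C <-> ~C) <-> ~~B = 1 <-> 1/2 = 1/2
~((C <-> ~C) <-> ~~B) = ~1/2 = 1/2

1/2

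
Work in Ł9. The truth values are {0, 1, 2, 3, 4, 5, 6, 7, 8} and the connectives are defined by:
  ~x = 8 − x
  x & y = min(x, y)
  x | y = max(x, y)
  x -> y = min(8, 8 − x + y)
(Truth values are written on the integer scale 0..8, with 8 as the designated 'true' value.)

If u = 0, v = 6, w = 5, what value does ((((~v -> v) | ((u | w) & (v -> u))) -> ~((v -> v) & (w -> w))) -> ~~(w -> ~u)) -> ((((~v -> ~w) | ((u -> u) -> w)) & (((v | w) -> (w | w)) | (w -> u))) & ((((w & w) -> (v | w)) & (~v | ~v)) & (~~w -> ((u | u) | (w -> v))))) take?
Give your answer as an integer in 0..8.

2

~v = ~6 = 2
~v -> v = 2 -> 6 = 8
u | w = 0 | 5 = 5
v -> u = 6 -> 0 = 2
(u | w) & (v -> u) = 5 & 2 = 2
(~v -> v) | ((u | w) & (v -> u)) = 8 | 2 = 8
v -> v = 6 -> 6 = 8
w -> w = 5 -> 5 = 8
(v -> v) & (w -> w) = 8 & 8 = 8
~((v -> v) & (w -> w)) = ~8 = 0
((~v -> v) | ((u | w) & (v -> u))) -> ~((v -> v) & (w -> w)) = 8 -> 0 = 0
~u = ~0 = 8
w -> ~u = 5 -> 8 = 8
~(w -> ~u) = ~8 = 0
~~(w -> ~u) = ~0 = 8
(((~v -> v) | ((u | w) & (v -> u))) -> ~((v -> v) & (w -> w))) -> ~~(w -> ~u) = 0 -> 8 = 8
~v = ~6 = 2
~w = ~5 = 3
~v -> ~w = 2 -> 3 = 8
u -> u = 0 -> 0 = 8
(u -> u) -> w = 8 -> 5 = 5
(~v -> ~w) | ((u -> u) -> w) = 8 | 5 = 8
v | w = 6 | 5 = 6
w | w = 5 | 5 = 5
(v | w) -> (w | w) = 6 -> 5 = 7
w -> u = 5 -> 0 = 3
((v | w) -> (w | w)) | (w -> u) = 7 | 3 = 7
((~v -> ~w) | ((u -> u) -> w)) & (((v | w) -> (w | w)) | (w -> u)) = 8 & 7 = 7
w & w = 5 & 5 = 5
v | w = 6 | 5 = 6
(w & w) -> (v | w) = 5 -> 6 = 8
~v = ~6 = 2
~v = ~6 = 2
~v | ~v = 2 | 2 = 2
((w & w) -> (v | w)) & (~v | ~v) = 8 & 2 = 2
~w = ~5 = 3
~~w = ~3 = 5
u | u = 0 | 0 = 0
w -> v = 5 -> 6 = 8
(u | u) | (w -> v) = 0 | 8 = 8
~~w -> ((u | u) | (w -> v)) = 5 -> 8 = 8
(((w & w) -> (v | w)) & (~v | ~v)) & (~~w -> ((u | u) | (w -> v))) = 2 & 8 = 2
(((~v -> ~w) | ((u -> u) -> w)) & (((v | w) -> (w | w)) | (w -> u))) & ((((w & w) -> (v | w)) & (~v | ~v)) & (~~w -> ((u | u) | (w -> v)))) = 7 & 2 = 2
((((~v -> v) | ((u | w) & (v -> u))) -> ~((v -> v) & (w -> w))) -> ~~(w -> ~u)) -> ((((~v -> ~w) | ((u -> u) -> w)) & (((v | w) -> (w | w)) | (w -> u))) & ((((w & w) -> (v | w)) & (~v | ~v)) & (~~w -> ((u | u) | (w -> v))))) = 8 -> 2 = 2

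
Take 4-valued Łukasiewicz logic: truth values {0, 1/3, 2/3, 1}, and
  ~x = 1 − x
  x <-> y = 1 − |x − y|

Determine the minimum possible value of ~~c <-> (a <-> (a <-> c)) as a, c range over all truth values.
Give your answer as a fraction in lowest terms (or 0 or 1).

Take a = 1/3, c = 0:
~c = ~0 = 1
~~c = ~1 = 0
a <-> c = 1/3 <-> 0 = 2/3
a <-> (a <-> c) = 1/3 <-> 2/3 = 2/3
~~c <-> (a <-> (a <-> c)) = 0 <-> 2/3 = 1/3
No assignment yields a value below 1/3, so this is the minimum.

1/3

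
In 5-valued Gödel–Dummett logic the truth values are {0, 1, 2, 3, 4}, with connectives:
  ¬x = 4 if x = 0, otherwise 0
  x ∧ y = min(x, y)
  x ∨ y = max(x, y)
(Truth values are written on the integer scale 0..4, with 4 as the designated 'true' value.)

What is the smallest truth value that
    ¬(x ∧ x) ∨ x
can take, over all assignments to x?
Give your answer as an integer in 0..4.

Take x = 1:
x ∧ x = 1 ∧ 1 = 1
¬(x ∧ x) = ¬1 = 0
¬(x ∧ x) ∨ x = 0 ∨ 1 = 1
No assignment yields a value below 1, so this is the minimum.

1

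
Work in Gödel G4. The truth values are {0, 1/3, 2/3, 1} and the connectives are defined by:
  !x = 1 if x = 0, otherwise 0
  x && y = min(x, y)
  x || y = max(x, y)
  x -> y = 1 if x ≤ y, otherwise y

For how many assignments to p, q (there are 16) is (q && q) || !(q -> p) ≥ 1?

6

p = 0, q = 0 ↦ 0  <
p = 0, q = 1/3 ↦ 1  ≥
p = 0, q = 2/3 ↦ 1  ≥
p = 0, q = 1 ↦ 1  ≥
p = 1/3, q = 0 ↦ 0  <
p = 1/3, q = 1/3 ↦ 1/3  <
p = 1/3, q = 2/3 ↦ 2/3  <
p = 1/3, q = 1 ↦ 1  ≥
p = 2/3, q = 0 ↦ 0  <
p = 2/3, q = 1/3 ↦ 1/3  <
p = 2/3, q = 2/3 ↦ 2/3  <
p = 2/3, q = 1 ↦ 1  ≥
p = 1, q = 0 ↦ 0  <
p = 1, q = 1/3 ↦ 1/3  <
p = 1, q = 2/3 ↦ 2/3  <
p = 1, q = 1 ↦ 1  ≥
So 6 of the 16 assignments meet the threshold.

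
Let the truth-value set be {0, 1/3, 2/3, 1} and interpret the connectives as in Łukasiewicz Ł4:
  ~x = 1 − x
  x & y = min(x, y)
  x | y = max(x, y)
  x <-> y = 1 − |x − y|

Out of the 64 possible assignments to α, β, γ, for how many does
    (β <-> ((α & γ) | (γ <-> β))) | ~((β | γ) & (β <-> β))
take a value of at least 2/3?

value 1: 18 assignments (counts)
value 2/3: 33 assignments (counts)
value 1/3: 8 assignments
value 0: 5 assignments
So 51 of the 64 assignments meet the threshold.

51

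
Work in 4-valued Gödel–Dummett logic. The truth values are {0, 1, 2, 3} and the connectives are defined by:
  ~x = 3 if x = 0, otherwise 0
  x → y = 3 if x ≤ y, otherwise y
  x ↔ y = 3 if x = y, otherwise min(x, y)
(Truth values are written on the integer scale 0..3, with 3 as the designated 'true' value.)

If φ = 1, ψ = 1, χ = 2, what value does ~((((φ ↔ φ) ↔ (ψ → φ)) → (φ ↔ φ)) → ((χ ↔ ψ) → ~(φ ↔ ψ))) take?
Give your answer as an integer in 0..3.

φ ↔ φ = 1 ↔ 1 = 3
ψ → φ = 1 → 1 = 3
(φ ↔ φ) ↔ (ψ → φ) = 3 ↔ 3 = 3
φ ↔ φ = 1 ↔ 1 = 3
((φ ↔ φ) ↔ (ψ → φ)) → (φ ↔ φ) = 3 → 3 = 3
χ ↔ ψ = 2 ↔ 1 = 1
φ ↔ ψ = 1 ↔ 1 = 3
~(φ ↔ ψ) = ~3 = 0
(χ ↔ ψ) → ~(φ ↔ ψ) = 1 → 0 = 0
(((φ ↔ φ) ↔ (ψ → φ)) → (φ ↔ φ)) → ((χ ↔ ψ) → ~(φ ↔ ψ)) = 3 → 0 = 0
~((((φ ↔ φ) ↔ (ψ → φ)) → (φ ↔ φ)) → ((χ ↔ ψ) → ~(φ ↔ ψ))) = ~0 = 3

3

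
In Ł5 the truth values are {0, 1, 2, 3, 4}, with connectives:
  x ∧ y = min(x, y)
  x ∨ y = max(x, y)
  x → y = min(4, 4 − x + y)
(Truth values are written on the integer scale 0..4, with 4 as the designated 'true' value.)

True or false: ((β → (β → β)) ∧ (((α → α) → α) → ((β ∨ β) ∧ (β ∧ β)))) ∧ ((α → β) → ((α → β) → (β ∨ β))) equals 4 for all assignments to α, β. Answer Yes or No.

No

Counterexample: take α = 0, β = 0.
β → β = 0 → 0 = 4
β → (β → β) = 0 → 4 = 4
α → α = 0 → 0 = 4
(α → α) → α = 4 → 0 = 0
β ∨ β = 0 ∨ 0 = 0
β ∧ β = 0 ∧ 0 = 0
(β ∨ β) ∧ (β ∧ β) = 0 ∧ 0 = 0
((α → α) → α) → ((β ∨ β) ∧ (β ∧ β)) = 0 → 0 = 4
(β → (β → β)) ∧ (((α → α) → α) → ((β ∨ β) ∧ (β ∧ β))) = 4 ∧ 4 = 4
α → β = 0 → 0 = 4
α → β = 0 → 0 = 4
β ∨ β = 0 ∨ 0 = 0
(α → β) → (β ∨ β) = 4 → 0 = 0
(α → β) → ((α → β) → (β ∨ β)) = 4 → 0 = 0
((β → (β → β)) ∧ (((α → α) → α) → ((β ∨ β) ∧ (β ∧ β)))) ∧ ((α → β) → ((α → β) → (β ∨ β))) = 4 ∧ 0 = 0
This gives 0 ≠ 4.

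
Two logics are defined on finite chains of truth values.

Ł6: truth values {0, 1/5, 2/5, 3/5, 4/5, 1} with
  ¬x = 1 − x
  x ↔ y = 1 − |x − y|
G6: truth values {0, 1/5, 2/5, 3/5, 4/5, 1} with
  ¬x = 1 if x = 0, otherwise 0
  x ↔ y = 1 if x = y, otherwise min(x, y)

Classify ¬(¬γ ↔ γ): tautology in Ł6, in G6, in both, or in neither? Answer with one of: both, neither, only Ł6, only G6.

In Ł6: at γ = 1/5 the value is 3/5 — not a tautology.
In G6: every assignment gives 1 — tautology.

only G6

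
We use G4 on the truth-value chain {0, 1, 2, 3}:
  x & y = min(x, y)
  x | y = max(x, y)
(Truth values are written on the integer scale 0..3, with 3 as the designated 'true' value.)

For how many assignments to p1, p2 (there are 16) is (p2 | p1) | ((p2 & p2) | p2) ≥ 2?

12

p1 = 0, p2 = 0 ↦ 0  <
p1 = 0, p2 = 1 ↦ 1  <
p1 = 0, p2 = 2 ↦ 2  ≥
p1 = 0, p2 = 3 ↦ 3  ≥
p1 = 1, p2 = 0 ↦ 1  <
p1 = 1, p2 = 1 ↦ 1  <
p1 = 1, p2 = 2 ↦ 2  ≥
p1 = 1, p2 = 3 ↦ 3  ≥
p1 = 2, p2 = 0 ↦ 2  ≥
p1 = 2, p2 = 1 ↦ 2  ≥
p1 = 2, p2 = 2 ↦ 2  ≥
p1 = 2, p2 = 3 ↦ 3  ≥
p1 = 3, p2 = 0 ↦ 3  ≥
p1 = 3, p2 = 1 ↦ 3  ≥
p1 = 3, p2 = 2 ↦ 3  ≥
p1 = 3, p2 = 3 ↦ 3  ≥
So 12 of the 16 assignments meet the threshold.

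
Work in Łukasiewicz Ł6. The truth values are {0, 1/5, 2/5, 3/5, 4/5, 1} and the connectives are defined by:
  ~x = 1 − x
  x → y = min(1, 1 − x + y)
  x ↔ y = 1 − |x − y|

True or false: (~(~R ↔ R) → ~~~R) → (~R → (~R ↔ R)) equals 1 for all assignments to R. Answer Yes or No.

Counterexample: take R = 0.
~R = ~0 = 1
~R ↔ R = 1 ↔ 0 = 0
~(~R ↔ R) = ~0 = 1
~R = ~0 = 1
~~R = ~1 = 0
~~~R = ~0 = 1
~(~R ↔ R) → ~~~R = 1 → 1 = 1
~R = ~0 = 1
~R = ~0 = 1
~R ↔ R = 1 ↔ 0 = 0
~R → (~R ↔ R) = 1 → 0 = 0
(~(~R ↔ R) → ~~~R) → (~R → (~R ↔ R)) = 1 → 0 = 0
This gives 0 ≠ 1.

No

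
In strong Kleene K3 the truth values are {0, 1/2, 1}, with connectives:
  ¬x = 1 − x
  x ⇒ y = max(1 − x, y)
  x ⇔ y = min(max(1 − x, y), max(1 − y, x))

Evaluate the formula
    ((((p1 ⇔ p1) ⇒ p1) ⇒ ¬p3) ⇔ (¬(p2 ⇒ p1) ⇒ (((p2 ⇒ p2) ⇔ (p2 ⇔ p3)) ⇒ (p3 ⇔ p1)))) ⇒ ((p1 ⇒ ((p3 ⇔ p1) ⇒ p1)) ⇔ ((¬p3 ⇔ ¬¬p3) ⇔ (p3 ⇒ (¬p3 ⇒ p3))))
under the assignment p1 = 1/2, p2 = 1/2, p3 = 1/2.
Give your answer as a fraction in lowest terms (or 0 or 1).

1/2

p1 ⇔ p1 = 1/2 ⇔ 1/2 = 1/2
(p1 ⇔ p1) ⇒ p1 = 1/2 ⇒ 1/2 = 1/2
¬p3 = ¬1/2 = 1/2
((p1 ⇔ p1) ⇒ p1) ⇒ ¬p3 = 1/2 ⇒ 1/2 = 1/2
p2 ⇒ p1 = 1/2 ⇒ 1/2 = 1/2
¬(p2 ⇒ p1) = ¬1/2 = 1/2
p2 ⇒ p2 = 1/2 ⇒ 1/2 = 1/2
p2 ⇔ p3 = 1/2 ⇔ 1/2 = 1/2
(p2 ⇒ p2) ⇔ (p2 ⇔ p3) = 1/2 ⇔ 1/2 = 1/2
p3 ⇔ p1 = 1/2 ⇔ 1/2 = 1/2
((p2 ⇒ p2) ⇔ (p2 ⇔ p3)) ⇒ (p3 ⇔ p1) = 1/2 ⇒ 1/2 = 1/2
¬(p2 ⇒ p1) ⇒ (((p2 ⇒ p2) ⇔ (p2 ⇔ p3)) ⇒ (p3 ⇔ p1)) = 1/2 ⇒ 1/2 = 1/2
(((p1 ⇔ p1) ⇒ p1) ⇒ ¬p3) ⇔ (¬(p2 ⇒ p1) ⇒ (((p2 ⇒ p2) ⇔ (p2 ⇔ p3)) ⇒ (p3 ⇔ p1))) = 1/2 ⇔ 1/2 = 1/2
p3 ⇔ p1 = 1/2 ⇔ 1/2 = 1/2
(p3 ⇔ p1) ⇒ p1 = 1/2 ⇒ 1/2 = 1/2
p1 ⇒ ((p3 ⇔ p1) ⇒ p1) = 1/2 ⇒ 1/2 = 1/2
¬p3 = ¬1/2 = 1/2
¬p3 = ¬1/2 = 1/2
¬¬p3 = ¬1/2 = 1/2
¬p3 ⇔ ¬¬p3 = 1/2 ⇔ 1/2 = 1/2
¬p3 = ¬1/2 = 1/2
¬p3 ⇒ p3 = 1/2 ⇒ 1/2 = 1/2
p3 ⇒ (¬p3 ⇒ p3) = 1/2 ⇒ 1/2 = 1/2
(¬p3 ⇔ ¬¬p3) ⇔ (p3 ⇒ (¬p3 ⇒ p3)) = 1/2 ⇔ 1/2 = 1/2
(p1 ⇒ ((p3 ⇔ p1) ⇒ p1)) ⇔ ((¬p3 ⇔ ¬¬p3) ⇔ (p3 ⇒ (¬p3 ⇒ p3))) = 1/2 ⇔ 1/2 = 1/2
((((p1 ⇔ p1) ⇒ p1) ⇒ ¬p3) ⇔ (¬(p2 ⇒ p1) ⇒ (((p2 ⇒ p2) ⇔ (p2 ⇔ p3)) ⇒ (p3 ⇔ p1)))) ⇒ ((p1 ⇒ ((p3 ⇔ p1) ⇒ p1)) ⇔ ((¬p3 ⇔ ¬¬p3) ⇔ (p3 ⇒ (¬p3 ⇒ p3)))) = 1/2 ⇒ 1/2 = 1/2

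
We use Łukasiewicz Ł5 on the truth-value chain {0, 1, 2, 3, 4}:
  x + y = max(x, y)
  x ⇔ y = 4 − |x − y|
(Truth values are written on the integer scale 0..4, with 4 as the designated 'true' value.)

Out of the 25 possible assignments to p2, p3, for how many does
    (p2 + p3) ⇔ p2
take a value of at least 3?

value 4: 15 assignments (counts)
value 3: 4 assignments (counts)
value 2: 3 assignments
value 1: 2 assignments
value 0: 1 assignment
So 19 of the 25 assignments meet the threshold.

19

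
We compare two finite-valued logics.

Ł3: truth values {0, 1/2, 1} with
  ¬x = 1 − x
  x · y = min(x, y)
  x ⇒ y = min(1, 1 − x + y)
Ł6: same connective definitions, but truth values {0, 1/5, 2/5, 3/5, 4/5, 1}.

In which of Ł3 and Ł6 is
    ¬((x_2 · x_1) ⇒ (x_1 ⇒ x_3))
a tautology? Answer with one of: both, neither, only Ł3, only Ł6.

In Ł3: at x_1 = 0, x_2 = 0, x_3 = 0 the value is 0 — not a tautology.
In Ł6: at x_1 = 0, x_2 = 0, x_3 = 0 the value is 0 — not a tautology.

neither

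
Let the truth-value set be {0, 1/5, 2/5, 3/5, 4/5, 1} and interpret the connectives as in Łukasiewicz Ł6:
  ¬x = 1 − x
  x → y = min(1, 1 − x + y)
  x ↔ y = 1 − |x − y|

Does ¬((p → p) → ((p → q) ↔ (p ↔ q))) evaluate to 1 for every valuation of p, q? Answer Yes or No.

Counterexample: take p = 0, q = 0.
p → p = 0 → 0 = 1
p → q = 0 → 0 = 1
p ↔ q = 0 ↔ 0 = 1
(p → q) ↔ (p ↔ q) = 1 ↔ 1 = 1
(p → p) → ((p → q) ↔ (p ↔ q)) = 1 → 1 = 1
¬((p → p) → ((p → q) ↔ (p ↔ q))) = ¬1 = 0
This gives 0 ≠ 1.

No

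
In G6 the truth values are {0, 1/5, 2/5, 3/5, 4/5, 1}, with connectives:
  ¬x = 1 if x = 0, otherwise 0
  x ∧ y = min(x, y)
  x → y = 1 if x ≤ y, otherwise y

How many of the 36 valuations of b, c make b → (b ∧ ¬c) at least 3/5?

11

value 1: 11 assignments (counts)
value 0: 25 assignments
So 11 of the 36 assignments meet the threshold.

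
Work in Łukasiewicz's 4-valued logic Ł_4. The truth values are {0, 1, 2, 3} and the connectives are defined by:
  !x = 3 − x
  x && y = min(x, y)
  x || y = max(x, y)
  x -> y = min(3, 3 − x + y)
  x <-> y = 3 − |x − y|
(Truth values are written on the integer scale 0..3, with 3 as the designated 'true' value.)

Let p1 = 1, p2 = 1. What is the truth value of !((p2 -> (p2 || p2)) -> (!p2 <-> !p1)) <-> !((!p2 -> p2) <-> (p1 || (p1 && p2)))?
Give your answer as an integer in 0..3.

2

p2 || p2 = 1 || 1 = 1
p2 -> (p2 || p2) = 1 -> 1 = 3
!p2 = !1 = 2
!p1 = !1 = 2
!p2 <-> !p1 = 2 <-> 2 = 3
(p2 -> (p2 || p2)) -> (!p2 <-> !p1) = 3 -> 3 = 3
!((p2 -> (p2 || p2)) -> (!p2 <-> !p1)) = !3 = 0
!p2 = !1 = 2
!p2 -> p2 = 2 -> 1 = 2
p1 && p2 = 1 && 1 = 1
p1 || (p1 && p2) = 1 || 1 = 1
(!p2 -> p2) <-> (p1 || (p1 && p2)) = 2 <-> 1 = 2
!((!p2 -> p2) <-> (p1 || (p1 && p2))) = !2 = 1
!((p2 -> (p2 || p2)) -> (!p2 <-> !p1)) <-> !((!p2 -> p2) <-> (p1 || (p1 && p2))) = 0 <-> 1 = 2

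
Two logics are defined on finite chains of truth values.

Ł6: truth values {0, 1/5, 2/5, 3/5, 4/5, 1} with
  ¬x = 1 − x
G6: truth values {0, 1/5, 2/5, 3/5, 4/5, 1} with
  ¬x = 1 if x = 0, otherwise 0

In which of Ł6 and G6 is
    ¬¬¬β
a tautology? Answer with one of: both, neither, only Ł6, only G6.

neither

In Ł6: at β = 1/5 the value is 4/5 — not a tautology.
In G6: at β = 1/5 the value is 0 — not a tautology.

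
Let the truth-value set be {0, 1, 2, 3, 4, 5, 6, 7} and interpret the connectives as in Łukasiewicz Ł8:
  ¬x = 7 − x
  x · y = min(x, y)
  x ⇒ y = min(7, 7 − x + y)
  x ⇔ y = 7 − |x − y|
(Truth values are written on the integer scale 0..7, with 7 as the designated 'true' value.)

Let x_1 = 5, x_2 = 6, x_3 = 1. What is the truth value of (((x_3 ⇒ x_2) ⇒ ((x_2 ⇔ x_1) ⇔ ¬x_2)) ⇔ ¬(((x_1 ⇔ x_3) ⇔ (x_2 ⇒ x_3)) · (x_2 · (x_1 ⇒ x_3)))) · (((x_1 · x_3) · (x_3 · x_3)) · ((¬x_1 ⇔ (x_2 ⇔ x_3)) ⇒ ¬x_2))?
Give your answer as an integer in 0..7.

1

x_3 ⇒ x_2 = 1 ⇒ 6 = 7
x_2 ⇔ x_1 = 6 ⇔ 5 = 6
¬x_2 = ¬6 = 1
(x_2 ⇔ x_1) ⇔ ¬x_2 = 6 ⇔ 1 = 2
(x_3 ⇒ x_2) ⇒ ((x_2 ⇔ x_1) ⇔ ¬x_2) = 7 ⇒ 2 = 2
x_1 ⇔ x_3 = 5 ⇔ 1 = 3
x_2 ⇒ x_3 = 6 ⇒ 1 = 2
(x_1 ⇔ x_3) ⇔ (x_2 ⇒ x_3) = 3 ⇔ 2 = 6
x_1 ⇒ x_3 = 5 ⇒ 1 = 3
x_2 · (x_1 ⇒ x_3) = 6 · 3 = 3
((x_1 ⇔ x_3) ⇔ (x_2 ⇒ x_3)) · (x_2 · (x_1 ⇒ x_3)) = 6 · 3 = 3
¬(((x_1 ⇔ x_3) ⇔ (x_2 ⇒ x_3)) · (x_2 · (x_1 ⇒ x_3))) = ¬3 = 4
((x_3 ⇒ x_2) ⇒ ((x_2 ⇔ x_1) ⇔ ¬x_2)) ⇔ ¬(((x_1 ⇔ x_3) ⇔ (x_2 ⇒ x_3)) · (x_2 · (x_1 ⇒ x_3))) = 2 ⇔ 4 = 5
x_1 · x_3 = 5 · 1 = 1
x_3 · x_3 = 1 · 1 = 1
(x_1 · x_3) · (x_3 · x_3) = 1 · 1 = 1
¬x_1 = ¬5 = 2
x_2 ⇔ x_3 = 6 ⇔ 1 = 2
¬x_1 ⇔ (x_2 ⇔ x_3) = 2 ⇔ 2 = 7
¬x_2 = ¬6 = 1
(¬x_1 ⇔ (x_2 ⇔ x_3)) ⇒ ¬x_2 = 7 ⇒ 1 = 1
((x_1 · x_3) · (x_3 · x_3)) · ((¬x_1 ⇔ (x_2 ⇔ x_3)) ⇒ ¬x_2) = 1 · 1 = 1
(((x_3 ⇒ x_2) ⇒ ((x_2 ⇔ x_1) ⇔ ¬x_2)) ⇔ ¬(((x_1 ⇔ x_3) ⇔ (x_2 ⇒ x_3)) · (x_2 · (x_1 ⇒ x_3)))) · (((x_1 · x_3) · (x_3 · x_3)) · ((¬x_1 ⇔ (x_2 ⇔ x_3)) ⇒ ¬x_2)) = 5 · 1 = 1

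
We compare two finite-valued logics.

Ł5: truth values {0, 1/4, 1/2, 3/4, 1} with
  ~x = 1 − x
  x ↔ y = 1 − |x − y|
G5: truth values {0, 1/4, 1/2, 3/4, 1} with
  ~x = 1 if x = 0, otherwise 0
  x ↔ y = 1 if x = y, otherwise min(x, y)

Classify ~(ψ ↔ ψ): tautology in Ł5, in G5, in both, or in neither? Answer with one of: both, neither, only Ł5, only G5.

In Ł5: at ψ = 0 the value is 0 — not a tautology.
In G5: at ψ = 0 the value is 0 — not a tautology.

neither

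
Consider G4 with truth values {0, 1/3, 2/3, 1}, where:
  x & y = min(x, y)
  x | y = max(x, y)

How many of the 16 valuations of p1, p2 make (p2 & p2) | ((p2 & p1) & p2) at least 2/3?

8

p1 = 0, p2 = 0 ↦ 0  <
p1 = 0, p2 = 1/3 ↦ 1/3  <
p1 = 0, p2 = 2/3 ↦ 2/3  ≥
p1 = 0, p2 = 1 ↦ 1  ≥
p1 = 1/3, p2 = 0 ↦ 0  <
p1 = 1/3, p2 = 1/3 ↦ 1/3  <
p1 = 1/3, p2 = 2/3 ↦ 2/3  ≥
p1 = 1/3, p2 = 1 ↦ 1  ≥
p1 = 2/3, p2 = 0 ↦ 0  <
p1 = 2/3, p2 = 1/3 ↦ 1/3  <
p1 = 2/3, p2 = 2/3 ↦ 2/3  ≥
p1 = 2/3, p2 = 1 ↦ 1  ≥
p1 = 1, p2 = 0 ↦ 0  <
p1 = 1, p2 = 1/3 ↦ 1/3  <
p1 = 1, p2 = 2/3 ↦ 2/3  ≥
p1 = 1, p2 = 1 ↦ 1  ≥
So 8 of the 16 assignments meet the threshold.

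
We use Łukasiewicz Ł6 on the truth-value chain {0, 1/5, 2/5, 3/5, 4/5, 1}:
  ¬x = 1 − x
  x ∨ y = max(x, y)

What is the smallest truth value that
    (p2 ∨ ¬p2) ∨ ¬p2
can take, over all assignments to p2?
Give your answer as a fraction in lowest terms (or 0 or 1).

Take p2 = 2/5:
¬p2 = ¬2/5 = 3/5
p2 ∨ ¬p2 = 2/5 ∨ 3/5 = 3/5
¬p2 = ¬2/5 = 3/5
(p2 ∨ ¬p2) ∨ ¬p2 = 3/5 ∨ 3/5 = 3/5
No assignment yields a value below 3/5, so this is the minimum.

3/5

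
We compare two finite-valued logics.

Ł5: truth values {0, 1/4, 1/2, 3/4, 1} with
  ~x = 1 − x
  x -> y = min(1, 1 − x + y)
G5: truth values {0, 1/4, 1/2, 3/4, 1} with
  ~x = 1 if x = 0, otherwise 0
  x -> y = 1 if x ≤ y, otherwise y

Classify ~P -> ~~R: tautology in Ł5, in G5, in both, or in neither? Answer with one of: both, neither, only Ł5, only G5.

neither

In Ł5: at P = 0, R = 0 the value is 0 — not a tautology.
In G5: at P = 0, R = 0 the value is 0 — not a tautology.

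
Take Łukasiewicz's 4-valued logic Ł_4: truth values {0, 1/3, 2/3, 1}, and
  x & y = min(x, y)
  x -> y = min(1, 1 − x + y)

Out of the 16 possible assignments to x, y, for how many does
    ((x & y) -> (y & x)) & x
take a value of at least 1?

4

x = 0, y = 0 ↦ 0  <
x = 0, y = 1/3 ↦ 0  <
x = 0, y = 2/3 ↦ 0  <
x = 0, y = 1 ↦ 0  <
x = 1/3, y = 0 ↦ 1/3  <
x = 1/3, y = 1/3 ↦ 1/3  <
x = 1/3, y = 2/3 ↦ 1/3  <
x = 1/3, y = 1 ↦ 1/3  <
x = 2/3, y = 0 ↦ 2/3  <
x = 2/3, y = 1/3 ↦ 2/3  <
x = 2/3, y = 2/3 ↦ 2/3  <
x = 2/3, y = 1 ↦ 2/3  <
x = 1, y = 0 ↦ 1  ≥
x = 1, y = 1/3 ↦ 1  ≥
x = 1, y = 2/3 ↦ 1  ≥
x = 1, y = 1 ↦ 1  ≥
So 4 of the 16 assignments meet the threshold.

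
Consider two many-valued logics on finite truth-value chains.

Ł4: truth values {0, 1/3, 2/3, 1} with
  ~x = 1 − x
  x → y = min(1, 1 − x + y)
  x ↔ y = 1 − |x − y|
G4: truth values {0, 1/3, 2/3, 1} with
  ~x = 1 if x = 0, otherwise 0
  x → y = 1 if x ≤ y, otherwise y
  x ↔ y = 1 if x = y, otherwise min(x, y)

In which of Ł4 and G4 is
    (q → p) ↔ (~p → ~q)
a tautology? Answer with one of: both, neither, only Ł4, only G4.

In Ł4: every assignment gives 1 — tautology.
In G4: at p = 1/3, q = 2/3 the value is 1/3 — not a tautology.

only Ł4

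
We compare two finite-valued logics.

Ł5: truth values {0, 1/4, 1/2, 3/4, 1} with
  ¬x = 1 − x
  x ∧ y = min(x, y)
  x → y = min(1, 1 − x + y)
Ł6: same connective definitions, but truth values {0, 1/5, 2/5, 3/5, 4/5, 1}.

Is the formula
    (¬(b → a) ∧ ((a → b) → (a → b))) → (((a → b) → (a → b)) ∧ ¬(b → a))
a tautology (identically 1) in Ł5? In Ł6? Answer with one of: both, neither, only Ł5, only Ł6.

In Ł5: every assignment gives 1 — tautology.
In Ł6: every assignment gives 1 — tautology.

both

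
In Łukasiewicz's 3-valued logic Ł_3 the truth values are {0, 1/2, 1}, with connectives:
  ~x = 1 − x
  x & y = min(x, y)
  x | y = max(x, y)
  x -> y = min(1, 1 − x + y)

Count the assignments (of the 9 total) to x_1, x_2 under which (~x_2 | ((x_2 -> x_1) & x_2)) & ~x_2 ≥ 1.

3

x_1 = 0, x_2 = 0 ↦ 1  ≥
x_1 = 0, x_2 = 1/2 ↦ 1/2  <
x_1 = 0, x_2 = 1 ↦ 0  <
x_1 = 1/2, x_2 = 0 ↦ 1  ≥
x_1 = 1/2, x_2 = 1/2 ↦ 1/2  <
x_1 = 1/2, x_2 = 1 ↦ 0  <
x_1 = 1, x_2 = 0 ↦ 1  ≥
x_1 = 1, x_2 = 1/2 ↦ 1/2  <
x_1 = 1, x_2 = 1 ↦ 0  <
So 3 of the 9 assignments meet the threshold.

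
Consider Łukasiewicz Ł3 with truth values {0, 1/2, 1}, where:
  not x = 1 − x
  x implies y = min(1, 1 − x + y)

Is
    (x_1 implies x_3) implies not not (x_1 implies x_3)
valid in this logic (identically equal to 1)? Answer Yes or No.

x_1 = 0, x_3 = 0 ↦ 1
x_1 = 0, x_3 = 1/2 ↦ 1
x_1 = 0, x_3 = 1 ↦ 1
x_1 = 1/2, x_3 = 0 ↦ 1
x_1 = 1/2, x_3 = 1/2 ↦ 1
x_1 = 1/2, x_3 = 1 ↦ 1
x_1 = 1, x_3 = 0 ↦ 1
x_1 = 1, x_3 = 1/2 ↦ 1
x_1 = 1, x_3 = 1 ↦ 1
Every assignment gives a value ≥ 1.

Yes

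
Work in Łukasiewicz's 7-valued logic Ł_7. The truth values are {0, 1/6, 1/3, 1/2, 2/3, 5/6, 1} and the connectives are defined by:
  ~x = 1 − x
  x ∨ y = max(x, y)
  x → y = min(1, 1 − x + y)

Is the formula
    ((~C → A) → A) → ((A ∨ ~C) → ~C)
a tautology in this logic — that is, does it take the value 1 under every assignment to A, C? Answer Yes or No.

No

Counterexample: take A = 2/3, C = 5/6.
~C = ~5/6 = 1/6
~C → A = 1/6 → 2/3 = 1
(~C → A) → A = 1 → 2/3 = 2/3
~C = ~5/6 = 1/6
A ∨ ~C = 2/3 ∨ 1/6 = 2/3
~C = ~5/6 = 1/6
(A ∨ ~C) → ~C = 2/3 → 1/6 = 1/2
((~C → A) → A) → ((A ∨ ~C) → ~C) = 2/3 → 1/2 = 5/6
This gives 5/6 ≠ 1.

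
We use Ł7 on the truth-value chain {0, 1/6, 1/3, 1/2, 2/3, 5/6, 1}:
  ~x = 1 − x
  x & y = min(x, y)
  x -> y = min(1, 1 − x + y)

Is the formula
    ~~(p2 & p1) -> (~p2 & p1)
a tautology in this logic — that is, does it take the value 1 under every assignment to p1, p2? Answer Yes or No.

No

Counterexample: take p1 = 1/6, p2 = 1.
p2 & p1 = 1 & 1/6 = 1/6
~(p2 & p1) = ~1/6 = 5/6
~~(p2 & p1) = ~5/6 = 1/6
~p2 = ~1 = 0
~p2 & p1 = 0 & 1/6 = 0
~~(p2 & p1) -> (~p2 & p1) = 1/6 -> 0 = 5/6
This gives 5/6 ≠ 1.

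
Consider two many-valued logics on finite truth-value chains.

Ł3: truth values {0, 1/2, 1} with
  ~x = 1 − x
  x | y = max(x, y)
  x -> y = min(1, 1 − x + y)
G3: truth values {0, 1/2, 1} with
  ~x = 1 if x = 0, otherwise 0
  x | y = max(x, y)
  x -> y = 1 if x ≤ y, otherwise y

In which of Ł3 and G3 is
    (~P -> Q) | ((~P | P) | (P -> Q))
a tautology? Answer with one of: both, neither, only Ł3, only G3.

only G3

In Ł3: at P = 1/2, Q = 0 the value is 1/2 — not a tautology.
In G3: every assignment gives 1 — tautology.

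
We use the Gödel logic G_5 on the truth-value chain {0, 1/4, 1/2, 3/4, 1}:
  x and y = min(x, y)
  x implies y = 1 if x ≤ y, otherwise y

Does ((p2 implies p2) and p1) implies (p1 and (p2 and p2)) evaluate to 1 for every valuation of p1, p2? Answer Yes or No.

Counterexample: take p1 = 1/4, p2 = 0.
p2 implies p2 = 0 implies 0 = 1
(p2 implies p2) and p1 = 1 and 1/4 = 1/4
p2 and p2 = 0 and 0 = 0
p1 and (p2 and p2) = 1/4 and 0 = 0
((p2 implies p2) and p1) implies (p1 and (p2 and p2)) = 1/4 implies 0 = 0
This gives 0 ≠ 1.

No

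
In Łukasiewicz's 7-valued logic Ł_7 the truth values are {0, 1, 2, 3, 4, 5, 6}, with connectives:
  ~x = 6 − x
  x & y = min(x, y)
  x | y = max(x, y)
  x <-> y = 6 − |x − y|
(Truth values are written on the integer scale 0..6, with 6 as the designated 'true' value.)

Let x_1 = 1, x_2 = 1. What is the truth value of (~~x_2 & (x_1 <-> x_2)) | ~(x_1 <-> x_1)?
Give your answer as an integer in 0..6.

1

~x_2 = ~1 = 5
~~x_2 = ~5 = 1
x_1 <-> x_2 = 1 <-> 1 = 6
~~x_2 & (x_1 <-> x_2) = 1 & 6 = 1
x_1 <-> x_1 = 1 <-> 1 = 6
~(x_1 <-> x_1) = ~6 = 0
(~~x_2 & (x_1 <-> x_2)) | ~(x_1 <-> x_1) = 1 | 0 = 1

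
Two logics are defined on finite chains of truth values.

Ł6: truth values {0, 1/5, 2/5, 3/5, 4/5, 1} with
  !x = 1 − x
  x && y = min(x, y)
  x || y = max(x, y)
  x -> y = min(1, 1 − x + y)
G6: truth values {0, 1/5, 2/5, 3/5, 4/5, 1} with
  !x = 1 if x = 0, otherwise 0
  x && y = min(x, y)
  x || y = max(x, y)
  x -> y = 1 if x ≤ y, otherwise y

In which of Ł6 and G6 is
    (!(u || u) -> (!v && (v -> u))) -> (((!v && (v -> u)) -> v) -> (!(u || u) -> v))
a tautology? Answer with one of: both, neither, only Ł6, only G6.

both

In Ł6: every assignment gives 1 — tautology.
In G6: every assignment gives 1 — tautology.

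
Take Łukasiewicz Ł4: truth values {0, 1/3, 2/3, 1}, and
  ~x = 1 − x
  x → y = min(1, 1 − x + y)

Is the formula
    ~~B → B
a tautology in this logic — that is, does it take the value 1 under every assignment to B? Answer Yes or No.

Yes

B = 0 ↦ 1
B = 1/3 ↦ 1
B = 2/3 ↦ 1
B = 1 ↦ 1
Every assignment gives a value ≥ 1.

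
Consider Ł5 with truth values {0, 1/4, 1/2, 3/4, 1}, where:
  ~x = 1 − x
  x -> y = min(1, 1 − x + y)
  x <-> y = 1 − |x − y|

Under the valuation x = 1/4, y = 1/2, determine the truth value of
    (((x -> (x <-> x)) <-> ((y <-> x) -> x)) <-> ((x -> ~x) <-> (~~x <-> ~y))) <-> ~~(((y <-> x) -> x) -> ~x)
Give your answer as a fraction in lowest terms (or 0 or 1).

x <-> x = 1/4 <-> 1/4 = 1
x -> (x <-> x) = 1/4 -> 1 = 1
y <-> x = 1/2 <-> 1/4 = 3/4
(y <-> x) -> x = 3/4 -> 1/4 = 1/2
(x -> (x <-> x)) <-> ((y <-> x) -> x) = 1 <-> 1/2 = 1/2
~x = ~1/4 = 3/4
x -> ~x = 1/4 -> 3/4 = 1
~x = ~1/4 = 3/4
~~x = ~3/4 = 1/4
~y = ~1/2 = 1/2
~~x <-> ~y = 1/4 <-> 1/2 = 3/4
(x -> ~x) <-> (~~x <-> ~y) = 1 <-> 3/4 = 3/4
((x -> (x <-> x)) <-> ((y <-> x) -> x)) <-> ((x -> ~x) <-> (~~x <-> ~y)) = 1/2 <-> 3/4 = 3/4
y <-> x = 1/2 <-> 1/4 = 3/4
(y <-> x) -> x = 3/4 -> 1/4 = 1/2
~x = ~1/4 = 3/4
((y <-> x) -> x) -> ~x = 1/2 -> 3/4 = 1
~(((y <-> x) -> x) -> ~x) = ~1 = 0
~~(((y <-> x) -> x) -> ~x) = ~0 = 1
(((x -> (x <-> x)) <-> ((y <-> x) -> x)) <-> ((x -> ~x) <-> (~~x <-> ~y))) <-> ~~(((y <-> x) -> x) -> ~x) = 3/4 <-> 1 = 3/4

3/4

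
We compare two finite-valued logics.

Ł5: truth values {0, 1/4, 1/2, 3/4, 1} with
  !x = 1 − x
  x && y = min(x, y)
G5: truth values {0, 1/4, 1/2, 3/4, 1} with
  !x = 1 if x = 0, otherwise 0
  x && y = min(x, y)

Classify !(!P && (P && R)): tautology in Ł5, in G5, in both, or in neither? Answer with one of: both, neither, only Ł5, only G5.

only G5

In Ł5: at P = 1/4, R = 1/4 the value is 3/4 — not a tautology.
In G5: every assignment gives 1 — tautology.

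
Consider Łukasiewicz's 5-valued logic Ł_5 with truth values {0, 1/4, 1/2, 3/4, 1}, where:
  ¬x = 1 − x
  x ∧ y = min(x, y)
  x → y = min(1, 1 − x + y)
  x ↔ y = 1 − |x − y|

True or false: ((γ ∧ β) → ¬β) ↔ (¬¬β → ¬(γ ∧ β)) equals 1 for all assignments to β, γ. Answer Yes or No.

Yes

At β = 1/2, γ = 1/2, for instance:
γ ∧ β = 1/2 ∧ 1/2 = 1/2
¬β = ¬1/2 = 1/2
(γ ∧ β) → ¬β = 1/2 → 1/2 = 1
¬¬β = ¬1/2 = 1/2
¬(γ ∧ β) = ¬1/2 = 1/2
¬¬β → ¬(γ ∧ β) = 1/2 → 1/2 = 1
((γ ∧ β) → ¬β) ↔ (¬¬β → ¬(γ ∧ β)) = 1 ↔ 1 = 1
and checking the remaining 24 assignments likewise gives ≥ 1 in every case.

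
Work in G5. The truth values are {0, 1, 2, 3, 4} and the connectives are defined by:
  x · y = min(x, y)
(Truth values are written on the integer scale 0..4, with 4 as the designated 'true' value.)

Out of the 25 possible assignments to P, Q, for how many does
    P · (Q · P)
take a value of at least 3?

value 4: 1 assignment (counts)
value 3: 3 assignments (counts)
value 2: 5 assignments
value 1: 7 assignments
value 0: 9 assignments
So 4 of the 25 assignments meet the threshold.

4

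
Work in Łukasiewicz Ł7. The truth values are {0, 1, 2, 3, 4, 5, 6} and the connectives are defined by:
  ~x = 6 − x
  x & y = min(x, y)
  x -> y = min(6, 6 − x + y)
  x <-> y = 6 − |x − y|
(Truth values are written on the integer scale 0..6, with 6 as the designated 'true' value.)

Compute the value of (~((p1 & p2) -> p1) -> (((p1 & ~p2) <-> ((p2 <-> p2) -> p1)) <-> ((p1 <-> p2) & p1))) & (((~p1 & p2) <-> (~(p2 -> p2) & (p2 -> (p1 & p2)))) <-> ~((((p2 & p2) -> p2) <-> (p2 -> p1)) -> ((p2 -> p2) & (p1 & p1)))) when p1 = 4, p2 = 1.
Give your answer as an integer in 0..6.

p1 & p2 = 4 & 1 = 1
(p1 & p2) -> p1 = 1 -> 4 = 6
~((p1 & p2) -> p1) = ~6 = 0
~p2 = ~1 = 5
p1 & ~p2 = 4 & 5 = 4
p2 <-> p2 = 1 <-> 1 = 6
(p2 <-> p2) -> p1 = 6 -> 4 = 4
(p1 & ~p2) <-> ((p2 <-> p2) -> p1) = 4 <-> 4 = 6
p1 <-> p2 = 4 <-> 1 = 3
(p1 <-> p2) & p1 = 3 & 4 = 3
((p1 & ~p2) <-> ((p2 <-> p2) -> p1)) <-> ((p1 <-> p2) & p1) = 6 <-> 3 = 3
~((p1 & p2) -> p1) -> (((p1 & ~p2) <-> ((p2 <-> p2) -> p1)) <-> ((p1 <-> p2) & p1)) = 0 -> 3 = 6
~p1 = ~4 = 2
~p1 & p2 = 2 & 1 = 1
p2 -> p2 = 1 -> 1 = 6
~(p2 -> p2) = ~6 = 0
p1 & p2 = 4 & 1 = 1
p2 -> (p1 & p2) = 1 -> 1 = 6
~(p2 -> p2) & (p2 -> (p1 & p2)) = 0 & 6 = 0
(~p1 & p2) <-> (~(p2 -> p2) & (p2 -> (p1 & p2))) = 1 <-> 0 = 5
p2 & p2 = 1 & 1 = 1
(p2 & p2) -> p2 = 1 -> 1 = 6
p2 -> p1 = 1 -> 4 = 6
((p2 & p2) -> p2) <-> (p2 -> p1) = 6 <-> 6 = 6
p2 -> p2 = 1 -> 1 = 6
p1 & p1 = 4 & 4 = 4
(p2 -> p2) & (p1 & p1) = 6 & 4 = 4
(((p2 & p2) -> p2) <-> (p2 -> p1)) -> ((p2 -> p2) & (p1 & p1)) = 6 -> 4 = 4
~((((p2 & p2) -> p2) <-> (p2 -> p1)) -> ((p2 -> p2) & (p1 & p1))) = ~4 = 2
((~p1 & p2) <-> (~(p2 -> p2) & (p2 -> (p1 & p2)))) <-> ~((((p2 & p2) -> p2) <-> (p2 -> p1)) -> ((p2 -> p2) & (p1 & p1))) = 5 <-> 2 = 3
(~((p1 & p2) -> p1) -> (((p1 & ~p2) <-> ((p2 <-> p2) -> p1)) <-> ((p1 <-> p2) & p1))) & (((~p1 & p2) <-> (~(p2 -> p2) & (p2 -> (p1 & p2)))) <-> ~((((p2 & p2) -> p2) <-> (p2 -> p1)) -> ((p2 -> p2) & (p1 & p1)))) = 6 & 3 = 3

3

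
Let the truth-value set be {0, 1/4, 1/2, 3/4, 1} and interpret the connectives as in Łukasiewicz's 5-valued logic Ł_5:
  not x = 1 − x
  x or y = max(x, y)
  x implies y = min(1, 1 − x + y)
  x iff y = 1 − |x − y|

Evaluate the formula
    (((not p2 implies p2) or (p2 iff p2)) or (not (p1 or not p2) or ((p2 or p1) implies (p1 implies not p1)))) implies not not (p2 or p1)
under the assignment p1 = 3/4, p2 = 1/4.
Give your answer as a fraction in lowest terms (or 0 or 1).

not p2 = not 1/4 = 3/4
not p2 implies p2 = 3/4 implies 1/4 = 1/2
p2 iff p2 = 1/4 iff 1/4 = 1
(not p2 implies p2) or (p2 iff p2) = 1/2 or 1 = 1
not p2 = not 1/4 = 3/4
p1 or not p2 = 3/4 or 3/4 = 3/4
not (p1 or not p2) = not 3/4 = 1/4
p2 or p1 = 1/4 or 3/4 = 3/4
not p1 = not 3/4 = 1/4
p1 implies not p1 = 3/4 implies 1/4 = 1/2
(p2 or p1) implies (p1 implies not p1) = 3/4 implies 1/2 = 3/4
not (p1 or not p2) or ((p2 or p1) implies (p1 implies not p1)) = 1/4 or 3/4 = 3/4
((not p2 implies p2) or (p2 iff p2)) or (not (p1 or not p2) or ((p2 or p1) implies (p1 implies not p1))) = 1 or 3/4 = 1
p2 or p1 = 1/4 or 3/4 = 3/4
not (p2 or p1) = not 3/4 = 1/4
not not (p2 or p1) = not 1/4 = 3/4
(((not p2 implies p2) or (p2 iff p2)) or (not (p1 or not p2) or ((p2 or p1) implies (p1 implies not p1)))) implies not not (p2 or p1) = 1 implies 3/4 = 3/4

3/4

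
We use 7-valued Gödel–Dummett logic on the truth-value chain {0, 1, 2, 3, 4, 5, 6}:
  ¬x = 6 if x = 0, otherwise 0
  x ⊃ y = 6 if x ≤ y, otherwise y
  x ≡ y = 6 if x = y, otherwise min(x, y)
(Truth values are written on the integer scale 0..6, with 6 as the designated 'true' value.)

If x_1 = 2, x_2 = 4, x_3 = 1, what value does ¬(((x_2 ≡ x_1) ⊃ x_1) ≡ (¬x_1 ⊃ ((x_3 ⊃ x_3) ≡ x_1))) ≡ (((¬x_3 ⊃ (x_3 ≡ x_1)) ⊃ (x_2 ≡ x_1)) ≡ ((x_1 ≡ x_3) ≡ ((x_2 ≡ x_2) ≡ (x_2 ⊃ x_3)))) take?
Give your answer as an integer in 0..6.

x_2 ≡ x_1 = 4 ≡ 2 = 2
(x_2 ≡ x_1) ⊃ x_1 = 2 ⊃ 2 = 6
¬x_1 = ¬2 = 0
x_3 ⊃ x_3 = 1 ⊃ 1 = 6
(x_3 ⊃ x_3) ≡ x_1 = 6 ≡ 2 = 2
¬x_1 ⊃ ((x_3 ⊃ x_3) ≡ x_1) = 0 ⊃ 2 = 6
((x_2 ≡ x_1) ⊃ x_1) ≡ (¬x_1 ⊃ ((x_3 ⊃ x_3) ≡ x_1)) = 6 ≡ 6 = 6
¬(((x_2 ≡ x_1) ⊃ x_1) ≡ (¬x_1 ⊃ ((x_3 ⊃ x_3) ≡ x_1))) = ¬6 = 0
¬x_3 = ¬1 = 0
x_3 ≡ x_1 = 1 ≡ 2 = 1
¬x_3 ⊃ (x_3 ≡ x_1) = 0 ⊃ 1 = 6
x_2 ≡ x_1 = 4 ≡ 2 = 2
(¬x_3 ⊃ (x_3 ≡ x_1)) ⊃ (x_2 ≡ x_1) = 6 ⊃ 2 = 2
x_1 ≡ x_3 = 2 ≡ 1 = 1
x_2 ≡ x_2 = 4 ≡ 4 = 6
x_2 ⊃ x_3 = 4 ⊃ 1 = 1
(x_2 ≡ x_2) ≡ (x_2 ⊃ x_3) = 6 ≡ 1 = 1
(x_1 ≡ x_3) ≡ ((x_2 ≡ x_2) ≡ (x_2 ⊃ x_3)) = 1 ≡ 1 = 6
((¬x_3 ⊃ (x_3 ≡ x_1)) ⊃ (x_2 ≡ x_1)) ≡ ((x_1 ≡ x_3) ≡ ((x_2 ≡ x_2) ≡ (x_2 ⊃ x_3))) = 2 ≡ 6 = 2
¬(((x_2 ≡ x_1) ⊃ x_1) ≡ (¬x_1 ⊃ ((x_3 ⊃ x_3) ≡ x_1))) ≡ (((¬x_3 ⊃ (x_3 ≡ x_1)) ⊃ (x_2 ≡ x_1)) ≡ ((x_1 ≡ x_3) ≡ ((x_2 ≡ x_2) ≡ (x_2 ⊃ x_3)))) = 0 ≡ 2 = 0

0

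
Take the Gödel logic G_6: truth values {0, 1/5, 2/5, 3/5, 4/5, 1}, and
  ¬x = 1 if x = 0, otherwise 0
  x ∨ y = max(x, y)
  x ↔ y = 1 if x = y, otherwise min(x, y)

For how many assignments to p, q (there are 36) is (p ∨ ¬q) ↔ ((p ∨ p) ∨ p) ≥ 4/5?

32

value 1: 31 assignments (counts)
value 4/5: 1 assignment (counts)
value 3/5: 1 assignment
value 2/5: 1 assignment
value 1/5: 1 assignment
value 0: 1 assignment
So 32 of the 36 assignments meet the threshold.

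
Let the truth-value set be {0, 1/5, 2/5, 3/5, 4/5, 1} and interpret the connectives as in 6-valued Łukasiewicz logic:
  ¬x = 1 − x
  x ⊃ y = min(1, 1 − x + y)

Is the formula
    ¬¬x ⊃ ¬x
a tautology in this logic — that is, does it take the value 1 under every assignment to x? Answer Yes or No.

Counterexample: take x = 3/5.
¬x = ¬3/5 = 2/5
¬¬x = ¬2/5 = 3/5
¬x = ¬3/5 = 2/5
¬¬x ⊃ ¬x = 3/5 ⊃ 2/5 = 4/5
This gives 4/5 ≠ 1.

No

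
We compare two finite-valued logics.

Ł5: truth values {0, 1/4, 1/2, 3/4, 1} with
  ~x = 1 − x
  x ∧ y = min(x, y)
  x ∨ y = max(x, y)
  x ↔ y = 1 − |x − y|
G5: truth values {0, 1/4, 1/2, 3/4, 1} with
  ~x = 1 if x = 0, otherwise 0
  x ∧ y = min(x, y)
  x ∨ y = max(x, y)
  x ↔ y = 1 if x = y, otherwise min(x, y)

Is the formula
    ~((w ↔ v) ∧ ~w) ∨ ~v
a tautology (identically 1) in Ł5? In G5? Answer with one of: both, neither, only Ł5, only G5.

only G5

In Ł5: at v = 1/4, w = 0 the value is 3/4 — not a tautology.
In G5: every assignment gives 1 — tautology.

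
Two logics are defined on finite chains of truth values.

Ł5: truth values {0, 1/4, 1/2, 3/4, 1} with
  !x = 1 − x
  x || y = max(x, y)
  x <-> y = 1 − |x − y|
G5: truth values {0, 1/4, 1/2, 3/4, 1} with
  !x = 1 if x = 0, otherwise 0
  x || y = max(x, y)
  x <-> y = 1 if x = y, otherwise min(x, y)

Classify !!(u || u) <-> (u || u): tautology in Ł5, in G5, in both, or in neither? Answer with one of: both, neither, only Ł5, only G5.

only Ł5

In Ł5: every assignment gives 1 — tautology.
In G5: at u = 1/4 the value is 1/4 — not a tautology.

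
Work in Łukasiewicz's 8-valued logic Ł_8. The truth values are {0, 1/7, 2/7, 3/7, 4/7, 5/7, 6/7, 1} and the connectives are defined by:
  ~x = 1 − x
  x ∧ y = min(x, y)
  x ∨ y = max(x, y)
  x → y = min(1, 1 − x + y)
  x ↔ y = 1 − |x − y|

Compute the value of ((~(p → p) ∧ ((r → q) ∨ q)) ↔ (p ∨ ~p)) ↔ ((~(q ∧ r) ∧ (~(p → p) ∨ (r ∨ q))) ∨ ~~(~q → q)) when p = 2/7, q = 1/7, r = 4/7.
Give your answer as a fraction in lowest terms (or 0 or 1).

5/7

p → p = 2/7 → 2/7 = 1
~(p → p) = ~1 = 0
r → q = 4/7 → 1/7 = 4/7
(r → q) ∨ q = 4/7 ∨ 1/7 = 4/7
~(p → p) ∧ ((r → q) ∨ q) = 0 ∧ 4/7 = 0
~p = ~2/7 = 5/7
p ∨ ~p = 2/7 ∨ 5/7 = 5/7
(~(p → p) ∧ ((r → q) ∨ q)) ↔ (p ∨ ~p) = 0 ↔ 5/7 = 2/7
q ∧ r = 1/7 ∧ 4/7 = 1/7
~(q ∧ r) = ~1/7 = 6/7
p → p = 2/7 → 2/7 = 1
~(p → p) = ~1 = 0
r ∨ q = 4/7 ∨ 1/7 = 4/7
~(p → p) ∨ (r ∨ q) = 0 ∨ 4/7 = 4/7
~(q ∧ r) ∧ (~(p → p) ∨ (r ∨ q)) = 6/7 ∧ 4/7 = 4/7
~q = ~1/7 = 6/7
~q → q = 6/7 → 1/7 = 2/7
~(~q → q) = ~2/7 = 5/7
~~(~q → q) = ~5/7 = 2/7
(~(q ∧ r) ∧ (~(p → p) ∨ (r ∨ q))) ∨ ~~(~q → q) = 4/7 ∨ 2/7 = 4/7
((~(p → p) ∧ ((r → q) ∨ q)) ↔ (p ∨ ~p)) ↔ ((~(q ∧ r) ∧ (~(p → p) ∨ (r ∨ q))) ∨ ~~(~q → q)) = 2/7 ↔ 4/7 = 5/7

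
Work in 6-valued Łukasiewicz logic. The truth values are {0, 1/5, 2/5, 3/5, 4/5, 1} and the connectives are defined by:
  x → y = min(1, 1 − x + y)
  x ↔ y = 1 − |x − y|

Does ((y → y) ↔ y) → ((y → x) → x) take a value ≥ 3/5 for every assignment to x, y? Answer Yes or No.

At x = 4/5, y = 1/5, for instance:
y → y = 1/5 → 1/5 = 1
(y → y) ↔ y = 1 ↔ 1/5 = 1/5
y → x = 1/5 → 4/5 = 1
(y → x) → x = 1 → 4/5 = 4/5
((y → y) ↔ y) → ((y → x) → x) = 1/5 → 4/5 = 1
and checking the remaining 35 assignments likewise gives ≥ 3/5 in every case.

Yes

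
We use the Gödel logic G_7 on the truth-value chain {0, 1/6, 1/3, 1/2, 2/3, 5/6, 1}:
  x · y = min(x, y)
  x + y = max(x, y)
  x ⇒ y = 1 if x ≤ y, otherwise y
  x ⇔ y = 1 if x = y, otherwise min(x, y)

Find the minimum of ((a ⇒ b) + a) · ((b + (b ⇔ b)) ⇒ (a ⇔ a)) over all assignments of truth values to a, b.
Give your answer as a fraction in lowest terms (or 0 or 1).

1/6

Take a = 1/6, b = 0:
a ⇒ b = 1/6 ⇒ 0 = 0
(a ⇒ b) + a = 0 + 1/6 = 1/6
b ⇔ b = 0 ⇔ 0 = 1
b + (b ⇔ b) = 0 + 1 = 1
a ⇔ a = 1/6 ⇔ 1/6 = 1
(b + (b ⇔ b)) ⇒ (a ⇔ a) = 1 ⇒ 1 = 1
((a ⇒ b) + a) · ((b + (b ⇔ b)) ⇒ (a ⇔ a)) = 1/6 · 1 = 1/6
No assignment yields a value below 1/6, so this is the minimum.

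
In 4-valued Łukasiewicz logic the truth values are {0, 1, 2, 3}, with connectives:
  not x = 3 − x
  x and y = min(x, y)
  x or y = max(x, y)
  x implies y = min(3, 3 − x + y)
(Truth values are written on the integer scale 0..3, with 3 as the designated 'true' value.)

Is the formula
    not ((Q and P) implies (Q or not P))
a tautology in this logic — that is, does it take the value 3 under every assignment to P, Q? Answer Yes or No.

Counterexample: take P = 0, Q = 0.
Q and P = 0 and 0 = 0
not P = not 0 = 3
Q or not P = 0 or 3 = 3
(Q and P) implies (Q or not P) = 0 implies 3 = 3
not ((Q and P) implies (Q or not P)) = not 3 = 0
This gives 0 ≠ 3.

No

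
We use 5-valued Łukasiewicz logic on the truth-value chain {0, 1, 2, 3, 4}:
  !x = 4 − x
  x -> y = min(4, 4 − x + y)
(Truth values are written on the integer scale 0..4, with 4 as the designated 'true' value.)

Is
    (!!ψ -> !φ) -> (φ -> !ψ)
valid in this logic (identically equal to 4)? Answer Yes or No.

At φ = 3, ψ = 1, for instance:
!ψ = !1 = 3
!!ψ = !3 = 1
!φ = !3 = 1
!!ψ -> !φ = 1 -> 1 = 4
φ -> !ψ = 3 -> 3 = 4
(!!ψ -> !φ) -> (φ -> !ψ) = 4 -> 4 = 4
and checking the remaining 24 assignments likewise gives ≥ 4 in every case.

Yes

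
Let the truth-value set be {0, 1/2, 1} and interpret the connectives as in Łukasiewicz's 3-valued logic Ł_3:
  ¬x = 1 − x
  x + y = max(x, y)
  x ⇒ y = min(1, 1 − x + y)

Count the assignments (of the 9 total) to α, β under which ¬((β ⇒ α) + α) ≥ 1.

α = 0, β = 0 ↦ 0  <
α = 0, β = 1/2 ↦ 1/2  <
α = 0, β = 1 ↦ 1  ≥
α = 1/2, β = 0 ↦ 0  <
α = 1/2, β = 1/2 ↦ 0  <
α = 1/2, β = 1 ↦ 1/2  <
α = 1, β = 0 ↦ 0  <
α = 1, β = 1/2 ↦ 0  <
α = 1, β = 1 ↦ 0  <
So 1 of the 9 assignments meets the threshold.

1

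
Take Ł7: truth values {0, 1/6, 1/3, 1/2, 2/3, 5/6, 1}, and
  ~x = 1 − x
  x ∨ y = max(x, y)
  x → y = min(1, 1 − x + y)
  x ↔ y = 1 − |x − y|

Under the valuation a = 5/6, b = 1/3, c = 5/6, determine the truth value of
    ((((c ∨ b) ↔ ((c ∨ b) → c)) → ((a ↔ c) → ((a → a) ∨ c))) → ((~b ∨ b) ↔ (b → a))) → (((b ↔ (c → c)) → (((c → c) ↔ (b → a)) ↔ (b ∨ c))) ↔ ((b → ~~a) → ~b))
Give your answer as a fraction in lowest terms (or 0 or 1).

c ∨ b = 5/6 ∨ 1/3 = 5/6
c ∨ b = 5/6 ∨ 1/3 = 5/6
(c ∨ b) → c = 5/6 → 5/6 = 1
(c ∨ b) ↔ ((c ∨ b) → c) = 5/6 ↔ 1 = 5/6
a ↔ c = 5/6 ↔ 5/6 = 1
a → a = 5/6 → 5/6 = 1
(a → a) ∨ c = 1 ∨ 5/6 = 1
(a ↔ c) → ((a → a) ∨ c) = 1 → 1 = 1
((c ∨ b) ↔ ((c ∨ b) → c)) → ((a ↔ c) → ((a → a) ∨ c)) = 5/6 → 1 = 1
~b = ~1/3 = 2/3
~b ∨ b = 2/3 ∨ 1/3 = 2/3
b → a = 1/3 → 5/6 = 1
(~b ∨ b) ↔ (b → a) = 2/3 ↔ 1 = 2/3
(((c ∨ b) ↔ ((c ∨ b) → c)) → ((a ↔ c) → ((a → a) ∨ c))) → ((~b ∨ b) ↔ (b → a)) = 1 → 2/3 = 2/3
c → c = 5/6 → 5/6 = 1
b ↔ (c → c) = 1/3 ↔ 1 = 1/3
c → c = 5/6 → 5/6 = 1
b → a = 1/3 → 5/6 = 1
(c → c) ↔ (b → a) = 1 ↔ 1 = 1
b ∨ c = 1/3 ∨ 5/6 = 5/6
((c → c) ↔ (b → a)) ↔ (b ∨ c) = 1 ↔ 5/6 = 5/6
(b ↔ (c → c)) → (((c → c) ↔ (b → a)) ↔ (b ∨ c)) = 1/3 → 5/6 = 1
~a = ~5/6 = 1/6
~~a = ~1/6 = 5/6
b → ~~a = 1/3 → 5/6 = 1
~b = ~1/3 = 2/3
(b → ~~a) → ~b = 1 → 2/3 = 2/3
((b ↔ (c → c)) → (((c → c) ↔ (b → a)) ↔ (b ∨ c))) ↔ ((b → ~~a) → ~b) = 1 ↔ 2/3 = 2/3
((((c ∨ b) ↔ ((c ∨ b) → c)) → ((a ↔ c) → ((a → a) ∨ c))) → ((~b ∨ b) ↔ (b → a))) → (((b ↔ (c → c)) → (((c → c) ↔ (b → a)) ↔ (b ∨ c))) ↔ ((b → ~~a) → ~b)) = 2/3 → 2/3 = 1

1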